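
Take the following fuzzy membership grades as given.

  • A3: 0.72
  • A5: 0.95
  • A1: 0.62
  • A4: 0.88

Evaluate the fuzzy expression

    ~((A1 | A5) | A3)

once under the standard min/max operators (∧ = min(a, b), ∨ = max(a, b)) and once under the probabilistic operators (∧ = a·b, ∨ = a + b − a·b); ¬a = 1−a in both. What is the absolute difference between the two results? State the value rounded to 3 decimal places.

0.045

Under standard min/max:
  A1 | A5 = max(a, b) on (0.62, 0.95) = 0.95
  (A1 | A5) | A3 = max(a, b) on (0.95, 0.72) = 0.95
  ~((A1 | A5) | A3) = 1 − 0.95 = 0.05
  → value = 0.0500
Under probabilistic:
  A1 | A5 = a + b − a·b on (0.6200, 0.9500) = 0.9810
  (A1 | A5) | A3 = a + b − a·b on (0.9810, 0.7200) = 0.9947
  ~((A1 | A5) | A3) = 1 − 0.9947 = 0.0053
  → value = 0.0053
|0.0500 − 0.0053| = 0.045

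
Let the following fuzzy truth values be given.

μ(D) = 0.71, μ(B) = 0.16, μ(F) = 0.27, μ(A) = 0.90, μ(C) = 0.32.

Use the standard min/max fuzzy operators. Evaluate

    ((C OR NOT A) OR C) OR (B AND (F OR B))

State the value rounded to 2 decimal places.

0.32

NOT A = 1 − 0.90 = 0.10
C OR NOT A = max(a, b) on (0.32, 0.10) = 0.32
(C OR NOT A) OR C = max(a, b) on (0.32, 0.32) = 0.32
F OR B = max(a, b) on (0.27, 0.16) = 0.27
B AND (F OR B) = min(a, b) on (0.16, 0.27) = 0.16
((C OR NOT A) OR C) OR (B AND (F OR B)) = max(a, b) on (0.32, 0.16) = 0.32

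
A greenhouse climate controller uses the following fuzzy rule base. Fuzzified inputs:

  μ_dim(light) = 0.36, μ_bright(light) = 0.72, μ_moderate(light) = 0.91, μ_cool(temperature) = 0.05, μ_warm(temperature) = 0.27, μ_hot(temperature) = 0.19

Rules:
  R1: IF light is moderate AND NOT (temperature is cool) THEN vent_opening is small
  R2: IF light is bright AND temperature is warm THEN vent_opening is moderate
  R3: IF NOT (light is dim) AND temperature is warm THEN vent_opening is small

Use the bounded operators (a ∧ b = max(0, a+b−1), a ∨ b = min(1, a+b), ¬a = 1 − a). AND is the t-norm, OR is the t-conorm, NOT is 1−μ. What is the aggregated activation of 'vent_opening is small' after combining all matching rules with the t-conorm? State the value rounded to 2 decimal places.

0.86

R1: moderate=0.91, ¬cool=1−0.05=0.95; AND[max(0, a+b−1)] → w = 0.86
R2: bright=0.72, warm=0.27; AND[max(0, a+b−1)] → w = 0.00
R3: ¬dim=1−0.36=0.64, warm=0.27; AND[max(0, a+b−1)] → w = 0.00
Rules with consequent 'small': {R1, R3} → strengths 0.86, 0.00
Aggregate via t-conorm [min(1, a+b)]: 0.86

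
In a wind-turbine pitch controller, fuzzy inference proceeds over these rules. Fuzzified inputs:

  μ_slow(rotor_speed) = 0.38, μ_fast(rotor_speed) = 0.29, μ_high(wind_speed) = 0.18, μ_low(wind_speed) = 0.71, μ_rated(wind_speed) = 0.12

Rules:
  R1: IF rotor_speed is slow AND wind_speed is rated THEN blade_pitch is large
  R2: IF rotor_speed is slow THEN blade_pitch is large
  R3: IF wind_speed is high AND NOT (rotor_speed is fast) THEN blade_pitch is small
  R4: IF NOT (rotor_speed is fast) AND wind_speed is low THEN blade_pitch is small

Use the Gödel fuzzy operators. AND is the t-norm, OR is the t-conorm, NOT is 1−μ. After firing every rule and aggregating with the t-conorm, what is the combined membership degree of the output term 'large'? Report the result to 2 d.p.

R1: slow=0.38, rated=0.12; AND[min(a, b)] → w = 0.12
R2: slow=0.38 → w = 0.38
R3: high=0.18, ¬fast=1−0.29=0.71; AND[min(a, b)] → w = 0.18
R4: ¬fast=1−0.29=0.71, low=0.71; AND[min(a, b)] → w = 0.71
Rules with consequent 'large': {R1, R2} → strengths 0.12, 0.38
Aggregate via t-conorm [max(a, b)]: 0.38

0.38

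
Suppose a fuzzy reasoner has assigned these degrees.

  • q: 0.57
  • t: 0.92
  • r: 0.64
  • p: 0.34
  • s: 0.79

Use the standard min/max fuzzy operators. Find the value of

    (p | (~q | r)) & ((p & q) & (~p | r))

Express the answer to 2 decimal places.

0.34

~q = 1 − 0.57 = 0.43
~q | r = max(a, b) on (0.43, 0.64) = 0.64
p | (~q | r) = max(a, b) on (0.34, 0.64) = 0.64
p & q = min(a, b) on (0.34, 0.57) = 0.34
~p = 1 − 0.34 = 0.66
~p | r = max(a, b) on (0.66, 0.64) = 0.66
(p & q) & (~p | r) = min(a, b) on (0.34, 0.66) = 0.34
(p | (~q | r)) & ((p & q) & (~p | r)) = min(a, b) on (0.64, 0.34) = 0.34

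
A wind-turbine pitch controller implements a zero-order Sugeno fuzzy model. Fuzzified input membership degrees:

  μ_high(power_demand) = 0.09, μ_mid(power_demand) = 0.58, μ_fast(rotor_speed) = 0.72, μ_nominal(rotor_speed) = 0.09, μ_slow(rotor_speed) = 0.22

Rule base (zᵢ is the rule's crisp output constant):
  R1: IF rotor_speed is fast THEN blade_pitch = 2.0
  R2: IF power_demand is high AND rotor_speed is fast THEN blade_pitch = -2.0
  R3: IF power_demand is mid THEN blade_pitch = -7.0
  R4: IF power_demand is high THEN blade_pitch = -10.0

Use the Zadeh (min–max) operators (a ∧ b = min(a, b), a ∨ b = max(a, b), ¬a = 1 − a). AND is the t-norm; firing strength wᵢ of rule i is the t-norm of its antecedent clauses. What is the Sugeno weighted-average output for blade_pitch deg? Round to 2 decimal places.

R1 (z=2.0): fast=0.72 → w = 0.72
R2 (z=-2.0): high=0.09, fast=0.72; AND[min(a, b)] → w = 0.09
R3 (z=-7.0): mid=0.58 → w = 0.58
R4 (z=-10.0): high=0.09 → w = 0.09
Weighted average = (0.72·2.0 + 0.09·-2.0 + 0.58·-7.0 + 0.09·-10.0) / (0.72 + 0.09 + 0.58 + 0.09)
  = -3.7000 / 1.4800 = -2.50

-2.50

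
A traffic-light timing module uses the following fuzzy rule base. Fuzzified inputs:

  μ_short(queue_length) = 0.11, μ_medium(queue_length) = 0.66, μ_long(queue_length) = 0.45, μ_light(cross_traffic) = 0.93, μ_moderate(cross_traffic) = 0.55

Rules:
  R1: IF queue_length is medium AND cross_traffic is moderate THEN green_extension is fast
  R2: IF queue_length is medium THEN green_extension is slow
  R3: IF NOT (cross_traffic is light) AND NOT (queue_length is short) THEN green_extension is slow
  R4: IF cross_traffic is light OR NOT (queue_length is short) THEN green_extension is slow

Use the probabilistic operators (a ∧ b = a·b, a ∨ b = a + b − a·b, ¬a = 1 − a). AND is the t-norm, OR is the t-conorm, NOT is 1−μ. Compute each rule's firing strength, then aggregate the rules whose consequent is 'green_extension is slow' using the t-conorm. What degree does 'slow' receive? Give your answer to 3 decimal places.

R1: medium=0.66, moderate=0.55; AND[a·b] → w = 0.3630
R2: medium=0.66 → w = 0.6600
R3: ¬light=1−0.93=0.07, ¬short=1−0.11=0.89; AND[a·b] → w = 0.0623
R4: light=0.93, ¬short=1−0.11=0.89; OR[a + b − a·b] → w = 0.9923
Rules with consequent 'slow': {R2, R3, R4} → strengths 0.6600, 0.0623, 0.9923
Aggregate via t-conorm [a + b − a·b]: 0.9975

0.998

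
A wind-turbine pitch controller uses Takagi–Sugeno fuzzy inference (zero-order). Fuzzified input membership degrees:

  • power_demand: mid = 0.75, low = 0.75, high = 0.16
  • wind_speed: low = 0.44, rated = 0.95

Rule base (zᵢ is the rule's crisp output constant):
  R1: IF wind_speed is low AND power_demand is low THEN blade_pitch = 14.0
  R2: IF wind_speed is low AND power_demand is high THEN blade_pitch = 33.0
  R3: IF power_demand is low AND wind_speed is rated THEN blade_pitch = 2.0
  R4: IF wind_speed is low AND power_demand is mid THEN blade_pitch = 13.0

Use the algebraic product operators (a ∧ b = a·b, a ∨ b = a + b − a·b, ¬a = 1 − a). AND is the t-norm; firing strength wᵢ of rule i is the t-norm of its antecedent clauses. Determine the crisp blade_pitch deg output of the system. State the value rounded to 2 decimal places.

R1 (z=14.0): low=0.44, low=0.75; AND[a·b] → w = 0.3300
R2 (z=33.0): low=0.44, high=0.16; AND[a·b] → w = 0.0704
R3 (z=2.0): low=0.75, rated=0.95; AND[a·b] → w = 0.7125
R4 (z=13.0): low=0.44, mid=0.75; AND[a·b] → w = 0.3300
Weighted average = (0.3300·14.0 + 0.0704·33.0 + 0.7125·2.0 + 0.3300·13.0) / (0.3300 + 0.0704 + 0.7125 + 0.3300)
  = 12.6582 / 1.4429 = 8.77

8.77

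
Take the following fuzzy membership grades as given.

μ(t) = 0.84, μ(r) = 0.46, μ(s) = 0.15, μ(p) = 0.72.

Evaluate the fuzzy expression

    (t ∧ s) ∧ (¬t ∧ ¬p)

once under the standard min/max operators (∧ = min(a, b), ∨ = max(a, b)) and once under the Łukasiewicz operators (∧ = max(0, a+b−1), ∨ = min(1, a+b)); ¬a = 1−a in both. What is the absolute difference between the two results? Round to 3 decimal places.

Under standard min/max:
  t ∧ s = min(a, b) on (0.84, 0.15) = 0.15
  ¬t = 1 − 0.84 = 0.16
  ¬p = 1 − 0.72 = 0.28
  ¬t ∧ ¬p = min(a, b) on (0.16, 0.28) = 0.16
  (t ∧ s) ∧ (¬t ∧ ¬p) = min(a, b) on (0.15, 0.16) = 0.15
  → value = 0.1500
Under Łukasiewicz:
  t ∧ s = max(0, a+b−1) on (0.84, 0.15) = 0.00
  ¬t = 1 − 0.84 = 0.16
  ¬p = 1 − 0.72 = 0.28
  ¬t ∧ ¬p = max(0, a+b−1) on (0.16, 0.28) = 0.00
  (t ∧ s) ∧ (¬t ∧ ¬p) = max(0, a+b−1) on (0.00, 0.00) = 0.00
  → value = 0.0000
|0.1500 − 0.0000| = 0.150

0.150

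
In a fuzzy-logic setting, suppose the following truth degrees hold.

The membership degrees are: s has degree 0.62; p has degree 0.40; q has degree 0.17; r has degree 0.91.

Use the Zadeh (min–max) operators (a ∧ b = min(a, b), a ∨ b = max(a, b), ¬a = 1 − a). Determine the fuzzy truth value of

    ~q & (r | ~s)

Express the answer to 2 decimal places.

0.83

~q = 1 − 0.17 = 0.83
~s = 1 − 0.62 = 0.38
r | ~s = max(a, b) on (0.91, 0.38) = 0.91
~q & (r | ~s) = min(a, b) on (0.83, 0.91) = 0.83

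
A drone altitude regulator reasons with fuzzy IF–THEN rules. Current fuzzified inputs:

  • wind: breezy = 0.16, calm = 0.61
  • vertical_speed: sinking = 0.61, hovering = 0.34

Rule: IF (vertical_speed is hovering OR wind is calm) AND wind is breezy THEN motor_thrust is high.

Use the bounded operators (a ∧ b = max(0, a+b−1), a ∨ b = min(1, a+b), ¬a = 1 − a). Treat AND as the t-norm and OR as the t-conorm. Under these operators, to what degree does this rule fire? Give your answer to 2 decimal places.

firing strength: (hovering=0.34 OR calm=0.61) = 0.95; AND[max(0, a+b−1)] with breezy=0.16 → w = 0.11

0.11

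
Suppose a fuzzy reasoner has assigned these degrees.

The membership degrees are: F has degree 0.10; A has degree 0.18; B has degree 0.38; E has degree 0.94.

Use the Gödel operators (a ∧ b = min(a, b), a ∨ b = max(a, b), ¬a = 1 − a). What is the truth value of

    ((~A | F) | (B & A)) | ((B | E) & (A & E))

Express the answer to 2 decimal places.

0.82

~A = 1 − 0.18 = 0.82
~A | F = max(a, b) on (0.82, 0.10) = 0.82
B & A = min(a, b) on (0.38, 0.18) = 0.18
(~A | F) | (B & A) = max(a, b) on (0.82, 0.18) = 0.82
B | E = max(a, b) on (0.38, 0.94) = 0.94
A & E = min(a, b) on (0.18, 0.94) = 0.18
(B | E) & (A & E) = min(a, b) on (0.94, 0.18) = 0.18
((~A | F) | (B & A)) | ((B | E) & (A & E)) = max(a, b) on (0.82, 0.18) = 0.82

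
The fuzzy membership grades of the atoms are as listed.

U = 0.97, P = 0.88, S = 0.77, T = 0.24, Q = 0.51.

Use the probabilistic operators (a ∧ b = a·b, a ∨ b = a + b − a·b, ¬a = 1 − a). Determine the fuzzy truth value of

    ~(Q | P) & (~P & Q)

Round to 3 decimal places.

Q | P = a + b − a·b on (0.5100, 0.8800) = 0.9412
~(Q | P) = 1 − 0.9412 = 0.0588
~P = 1 − 0.8800 = 0.1200
~P & Q = a·b on (0.1200, 0.5100) = 0.0612
~(Q | P) & (~P & Q) = a·b on (0.0588, 0.0612) = 0.0036

0.004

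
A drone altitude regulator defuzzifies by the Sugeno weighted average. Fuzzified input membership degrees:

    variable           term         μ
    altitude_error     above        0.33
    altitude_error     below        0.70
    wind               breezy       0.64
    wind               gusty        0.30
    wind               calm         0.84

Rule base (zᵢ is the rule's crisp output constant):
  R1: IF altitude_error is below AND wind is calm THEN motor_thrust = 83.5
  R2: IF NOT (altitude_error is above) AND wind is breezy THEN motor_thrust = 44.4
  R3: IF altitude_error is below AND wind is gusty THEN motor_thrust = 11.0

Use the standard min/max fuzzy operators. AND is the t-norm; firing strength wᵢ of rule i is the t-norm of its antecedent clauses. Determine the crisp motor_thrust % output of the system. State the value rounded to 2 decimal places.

54.98

R1 (z=83.5): below=0.70, calm=0.84; AND[min(a, b)] → w = 0.70
R2 (z=44.4): ¬above=1−0.33=0.67, breezy=0.64; AND[min(a, b)] → w = 0.64
R3 (z=11.0): below=0.70, gusty=0.30; AND[min(a, b)] → w = 0.30
Weighted average = (0.70·83.5 + 0.64·44.4 + 0.30·11.0) / (0.70 + 0.64 + 0.30)
  = 90.1660 / 1.6400 = 54.98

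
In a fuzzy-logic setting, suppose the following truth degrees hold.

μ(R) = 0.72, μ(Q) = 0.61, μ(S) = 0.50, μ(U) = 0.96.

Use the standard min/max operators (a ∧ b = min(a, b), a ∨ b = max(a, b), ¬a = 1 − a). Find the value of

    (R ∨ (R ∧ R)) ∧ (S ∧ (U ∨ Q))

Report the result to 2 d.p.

0.50

R ∧ R = min(a, b) on (0.72, 0.72) = 0.72
R ∨ (R ∧ R) = max(a, b) on (0.72, 0.72) = 0.72
U ∨ Q = max(a, b) on (0.96, 0.61) = 0.96
S ∧ (U ∨ Q) = min(a, b) on (0.50, 0.96) = 0.50
(R ∨ (R ∧ R)) ∧ (S ∧ (U ∨ Q)) = min(a, b) on (0.72, 0.50) = 0.50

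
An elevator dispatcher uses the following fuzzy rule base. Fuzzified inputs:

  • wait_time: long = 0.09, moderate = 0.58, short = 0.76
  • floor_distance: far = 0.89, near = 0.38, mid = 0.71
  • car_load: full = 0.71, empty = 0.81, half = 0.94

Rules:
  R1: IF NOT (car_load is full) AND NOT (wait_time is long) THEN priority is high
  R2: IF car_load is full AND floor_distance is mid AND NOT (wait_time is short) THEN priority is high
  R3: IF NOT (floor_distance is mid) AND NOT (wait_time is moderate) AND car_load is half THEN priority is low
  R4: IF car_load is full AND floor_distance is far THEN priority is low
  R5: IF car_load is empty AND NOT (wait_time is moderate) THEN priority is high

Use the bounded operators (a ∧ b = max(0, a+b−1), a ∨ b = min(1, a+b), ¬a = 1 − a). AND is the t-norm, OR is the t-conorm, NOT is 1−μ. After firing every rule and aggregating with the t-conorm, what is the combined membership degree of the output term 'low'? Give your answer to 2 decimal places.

R1: ¬full=1−0.71=0.29, ¬long=1−0.09=0.91; AND[max(0, a+b−1)] → w = 0.20
R2: full=0.71, mid=0.71, ¬short=1−0.76=0.24; AND[max(0, a+b−1)] → w = 0.00
R3: ¬mid=1−0.71=0.29, ¬moderate=1−0.58=0.42, half=0.94; AND[max(0, a+b−1)] → w = 0.00
R4: full=0.71, far=0.89; AND[max(0, a+b−1)] → w = 0.60
R5: empty=0.81, ¬moderate=1−0.58=0.42; AND[max(0, a+b−1)] → w = 0.23
Rules with consequent 'low': {R3, R4} → strengths 0.00, 0.60
Aggregate via t-conorm [min(1, a+b)]: 0.60

0.60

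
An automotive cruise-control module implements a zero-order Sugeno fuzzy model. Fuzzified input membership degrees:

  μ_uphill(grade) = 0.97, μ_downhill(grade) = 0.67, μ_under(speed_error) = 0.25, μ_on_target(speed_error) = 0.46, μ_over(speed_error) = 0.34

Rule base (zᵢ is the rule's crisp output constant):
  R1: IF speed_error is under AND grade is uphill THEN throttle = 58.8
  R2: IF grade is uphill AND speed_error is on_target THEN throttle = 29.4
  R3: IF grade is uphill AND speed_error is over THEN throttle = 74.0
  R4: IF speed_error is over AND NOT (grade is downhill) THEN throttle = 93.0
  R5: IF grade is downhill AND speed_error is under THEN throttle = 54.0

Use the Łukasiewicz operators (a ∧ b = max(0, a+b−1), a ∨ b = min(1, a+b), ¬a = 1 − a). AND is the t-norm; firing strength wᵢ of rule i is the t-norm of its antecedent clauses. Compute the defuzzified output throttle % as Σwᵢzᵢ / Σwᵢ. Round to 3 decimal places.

R1 (z=58.8): under=0.25, uphill=0.97; AND[max(0, a+b−1)] → w = 0.22
R2 (z=29.4): uphill=0.97, on_target=0.46; AND[max(0, a+b−1)] → w = 0.43
R3 (z=74.0): uphill=0.97, over=0.34; AND[max(0, a+b−1)] → w = 0.31
R4 (z=93.0): over=0.34, ¬downhill=1−0.67=0.33; AND[max(0, a+b−1)] → w = 0.00
R5 (z=54.0): downhill=0.67, under=0.25; AND[max(0, a+b−1)] → w = 0.00
Weighted average = (0.22·58.8 + 0.43·29.4 + 0.31·74.0 + 0.00·93.0 + 0.00·54.0) / (0.22 + 0.43 + 0.31 + 0.00 + 0.00)
  = 48.5180 / 0.9600 = 50.540

50.540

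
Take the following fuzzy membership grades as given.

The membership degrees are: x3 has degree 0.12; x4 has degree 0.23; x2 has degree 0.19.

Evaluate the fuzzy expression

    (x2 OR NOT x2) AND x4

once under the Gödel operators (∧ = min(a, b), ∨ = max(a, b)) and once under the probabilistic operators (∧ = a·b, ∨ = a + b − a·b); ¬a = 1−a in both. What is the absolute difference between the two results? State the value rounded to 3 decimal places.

0.035

Under Gödel:
  NOT x2 = 1 − 0.19 = 0.81
  x2 OR NOT x2 = max(a, b) on (0.19, 0.81) = 0.81
  (x2 OR NOT x2) AND x4 = min(a, b) on (0.81, 0.23) = 0.23
  → value = 0.2300
Under probabilistic:
  NOT x2 = 1 − 0.1900 = 0.8100
  x2 OR NOT x2 = a + b − a·b on (0.1900, 0.8100) = 0.8461
  (x2 OR NOT x2) AND x4 = a·b on (0.8461, 0.2300) = 0.1946
  → value = 0.1946
|0.2300 − 0.1946| = 0.035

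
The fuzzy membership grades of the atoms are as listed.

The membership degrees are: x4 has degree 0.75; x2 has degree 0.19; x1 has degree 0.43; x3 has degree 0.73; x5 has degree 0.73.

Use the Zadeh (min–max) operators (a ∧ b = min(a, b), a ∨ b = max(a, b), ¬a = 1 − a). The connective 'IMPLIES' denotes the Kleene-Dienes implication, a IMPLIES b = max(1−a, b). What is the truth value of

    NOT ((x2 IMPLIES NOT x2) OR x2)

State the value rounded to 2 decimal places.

NOT x2 = 1 − 0.19 = 0.81
x2 IMPLIES NOT x2  [Kleene-Dienes: max(1−a, b)] with a=0.19, b=0.81 → 0.81
(x2 IMPLIES NOT x2) OR x2 = max(a, b) on (0.81, 0.19) = 0.81
NOT ((x2 IMPLIES NOT x2) OR x2) = 1 − 0.81 = 0.19

0.19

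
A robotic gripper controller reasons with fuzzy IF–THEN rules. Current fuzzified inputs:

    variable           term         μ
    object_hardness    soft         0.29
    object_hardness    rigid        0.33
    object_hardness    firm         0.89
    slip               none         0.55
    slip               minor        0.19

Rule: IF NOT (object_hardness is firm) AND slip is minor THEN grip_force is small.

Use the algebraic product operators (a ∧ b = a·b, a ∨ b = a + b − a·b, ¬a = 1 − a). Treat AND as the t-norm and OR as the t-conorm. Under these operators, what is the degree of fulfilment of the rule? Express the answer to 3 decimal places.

firing strength: ¬firm=1−0.89=0.11, minor=0.19; AND[a·b] → w = 0.0209

0.021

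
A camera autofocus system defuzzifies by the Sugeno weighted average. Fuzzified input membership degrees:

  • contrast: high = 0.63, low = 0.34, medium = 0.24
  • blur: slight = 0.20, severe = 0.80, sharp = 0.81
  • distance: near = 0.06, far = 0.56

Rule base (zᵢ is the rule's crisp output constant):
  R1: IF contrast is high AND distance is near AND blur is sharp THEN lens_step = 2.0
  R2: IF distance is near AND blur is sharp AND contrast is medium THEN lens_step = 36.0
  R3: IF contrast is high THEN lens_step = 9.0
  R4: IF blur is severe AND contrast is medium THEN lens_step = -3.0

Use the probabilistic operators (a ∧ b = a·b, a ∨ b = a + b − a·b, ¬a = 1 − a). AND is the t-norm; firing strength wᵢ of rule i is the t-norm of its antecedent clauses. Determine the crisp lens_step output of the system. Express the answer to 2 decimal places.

6.45

R1 (z=2.0): high=0.63, near=0.06, sharp=0.81; AND[a·b] → w = 0.0306
R2 (z=36.0): near=0.06, sharp=0.81, medium=0.24; AND[a·b] → w = 0.0117
R3 (z=9.0): high=0.63 → w = 0.6300
R4 (z=-3.0): severe=0.80, medium=0.24; AND[a·b] → w = 0.1920
Weighted average = (0.0306·2.0 + 0.0117·36.0 + 0.6300·9.0 + 0.1920·-3.0) / (0.0306 + 0.0117 + 0.6300 + 0.1920)
  = 5.5751 / 0.8643 = 6.45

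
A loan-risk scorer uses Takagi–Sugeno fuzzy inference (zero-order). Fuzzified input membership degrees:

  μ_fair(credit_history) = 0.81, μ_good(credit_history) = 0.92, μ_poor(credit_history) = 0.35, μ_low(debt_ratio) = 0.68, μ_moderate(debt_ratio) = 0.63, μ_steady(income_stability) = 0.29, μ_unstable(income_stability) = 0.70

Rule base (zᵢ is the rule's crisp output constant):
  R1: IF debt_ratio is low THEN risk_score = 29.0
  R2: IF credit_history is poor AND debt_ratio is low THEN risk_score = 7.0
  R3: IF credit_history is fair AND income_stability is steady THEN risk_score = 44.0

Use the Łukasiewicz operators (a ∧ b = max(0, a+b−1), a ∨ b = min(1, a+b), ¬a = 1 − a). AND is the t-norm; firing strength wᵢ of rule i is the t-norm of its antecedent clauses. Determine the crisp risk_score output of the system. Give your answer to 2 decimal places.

30.04

R1 (z=29.0): low=0.68 → w = 0.68
R2 (z=7.0): poor=0.35, low=0.68; AND[max(0, a+b−1)] → w = 0.03
R3 (z=44.0): fair=0.81, steady=0.29; AND[max(0, a+b−1)] → w = 0.10
Weighted average = (0.68·29.0 + 0.03·7.0 + 0.10·44.0) / (0.68 + 0.03 + 0.10)
  = 24.3300 / 0.8100 = 30.04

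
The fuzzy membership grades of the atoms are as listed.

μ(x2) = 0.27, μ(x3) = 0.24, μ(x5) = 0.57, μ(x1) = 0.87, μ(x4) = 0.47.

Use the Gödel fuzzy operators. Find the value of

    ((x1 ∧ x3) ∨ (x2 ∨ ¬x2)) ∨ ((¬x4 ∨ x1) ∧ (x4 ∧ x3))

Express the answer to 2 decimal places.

0.73

x1 ∧ x3 = min(a, b) on (0.87, 0.24) = 0.24
¬x2 = 1 − 0.27 = 0.73
x2 ∨ ¬x2 = max(a, b) on (0.27, 0.73) = 0.73
(x1 ∧ x3) ∨ (x2 ∨ ¬x2) = max(a, b) on (0.24, 0.73) = 0.73
¬x4 = 1 − 0.47 = 0.53
¬x4 ∨ x1 = max(a, b) on (0.53, 0.87) = 0.87
x4 ∧ x3 = min(a, b) on (0.47, 0.24) = 0.24
(¬x4 ∨ x1) ∧ (x4 ∧ x3) = min(a, b) on (0.87, 0.24) = 0.24
((x1 ∧ x3) ∨ (x2 ∨ ¬x2)) ∨ ((¬x4 ∨ x1) ∧ (x4 ∧ x3)) = max(a, b) on (0.73, 0.24) = 0.73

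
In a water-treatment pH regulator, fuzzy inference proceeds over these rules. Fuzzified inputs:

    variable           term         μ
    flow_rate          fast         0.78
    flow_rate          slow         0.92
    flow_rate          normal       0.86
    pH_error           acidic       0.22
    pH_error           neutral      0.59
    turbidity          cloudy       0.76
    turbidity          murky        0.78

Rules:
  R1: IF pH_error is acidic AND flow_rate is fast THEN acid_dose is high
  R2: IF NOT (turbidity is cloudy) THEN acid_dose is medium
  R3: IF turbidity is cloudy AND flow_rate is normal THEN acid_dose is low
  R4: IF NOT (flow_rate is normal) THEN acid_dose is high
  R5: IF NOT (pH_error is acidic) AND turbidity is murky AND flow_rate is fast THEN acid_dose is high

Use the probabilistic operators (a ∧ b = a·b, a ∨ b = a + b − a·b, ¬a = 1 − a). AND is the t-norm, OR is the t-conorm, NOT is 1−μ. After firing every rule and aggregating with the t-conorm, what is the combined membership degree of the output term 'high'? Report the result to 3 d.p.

0.626

R1: acidic=0.22, fast=0.78; AND[a·b] → w = 0.1716
R2: ¬cloudy=1−0.76=0.24 → w = 0.2400
R3: cloudy=0.76, normal=0.86; AND[a·b] → w = 0.6536
R4: ¬normal=1−0.86=0.14 → w = 0.1400
R5: ¬acidic=1−0.22=0.78, murky=0.78, fast=0.78; AND[a·b] → w = 0.4746
Rules with consequent 'high': {R1, R4, R5} → strengths 0.1716, 0.1400, 0.4746
Aggregate via t-conorm [a + b − a·b]: 0.6257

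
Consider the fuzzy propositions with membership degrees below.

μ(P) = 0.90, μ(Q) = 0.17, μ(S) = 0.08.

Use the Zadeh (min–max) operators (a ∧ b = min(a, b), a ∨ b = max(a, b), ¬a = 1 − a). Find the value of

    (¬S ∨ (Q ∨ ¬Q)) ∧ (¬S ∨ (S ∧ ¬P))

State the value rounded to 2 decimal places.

0.92

¬S = 1 − 0.08 = 0.92
¬Q = 1 − 0.17 = 0.83
Q ∨ ¬Q = max(a, b) on (0.17, 0.83) = 0.83
¬S ∨ (Q ∨ ¬Q) = max(a, b) on (0.92, 0.83) = 0.92
¬S = 1 − 0.08 = 0.92
¬P = 1 − 0.90 = 0.10
S ∧ ¬P = min(a, b) on (0.08, 0.10) = 0.08
¬S ∨ (S ∧ ¬P) = max(a, b) on (0.92, 0.08) = 0.92
(¬S ∨ (Q ∨ ¬Q)) ∧ (¬S ∨ (S ∧ ¬P)) = min(a, b) on (0.92, 0.92) = 0.92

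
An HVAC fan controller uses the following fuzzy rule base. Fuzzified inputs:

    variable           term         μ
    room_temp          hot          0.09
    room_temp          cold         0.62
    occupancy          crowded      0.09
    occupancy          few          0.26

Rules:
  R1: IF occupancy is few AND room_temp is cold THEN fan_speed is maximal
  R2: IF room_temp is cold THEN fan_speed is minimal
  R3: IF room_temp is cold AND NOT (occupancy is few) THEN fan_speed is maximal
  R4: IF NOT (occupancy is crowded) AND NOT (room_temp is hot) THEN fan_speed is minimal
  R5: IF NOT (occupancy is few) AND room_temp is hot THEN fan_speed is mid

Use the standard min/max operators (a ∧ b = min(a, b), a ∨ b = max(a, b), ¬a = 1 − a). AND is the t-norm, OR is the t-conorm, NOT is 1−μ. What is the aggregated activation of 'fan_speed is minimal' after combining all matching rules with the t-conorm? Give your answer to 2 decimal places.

0.91

R1: few=0.26, cold=0.62; AND[min(a, b)] → w = 0.26
R2: cold=0.62 → w = 0.62
R3: cold=0.62, ¬few=1−0.26=0.74; AND[min(a, b)] → w = 0.62
R4: ¬crowded=1−0.09=0.91, ¬hot=1−0.09=0.91; AND[min(a, b)] → w = 0.91
R5: ¬few=1−0.26=0.74, hot=0.09; AND[min(a, b)] → w = 0.09
Rules with consequent 'minimal': {R2, R4} → strengths 0.62, 0.91
Aggregate via t-conorm [max(a, b)]: 0.91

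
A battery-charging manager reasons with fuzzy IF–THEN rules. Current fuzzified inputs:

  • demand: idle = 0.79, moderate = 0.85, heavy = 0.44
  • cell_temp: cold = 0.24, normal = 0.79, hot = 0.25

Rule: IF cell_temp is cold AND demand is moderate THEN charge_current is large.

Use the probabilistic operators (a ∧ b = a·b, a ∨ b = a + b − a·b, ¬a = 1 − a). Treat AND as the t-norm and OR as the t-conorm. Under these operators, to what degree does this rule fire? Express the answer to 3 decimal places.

firing strength: cold=0.24, moderate=0.85; AND[a·b] → w = 0.2040

0.204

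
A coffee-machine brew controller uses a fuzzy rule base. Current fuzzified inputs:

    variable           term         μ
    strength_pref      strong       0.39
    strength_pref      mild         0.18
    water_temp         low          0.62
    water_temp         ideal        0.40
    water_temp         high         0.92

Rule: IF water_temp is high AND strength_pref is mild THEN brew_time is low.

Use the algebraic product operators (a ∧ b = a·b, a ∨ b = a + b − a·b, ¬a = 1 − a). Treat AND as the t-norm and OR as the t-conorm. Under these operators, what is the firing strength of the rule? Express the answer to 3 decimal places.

0.166

firing strength: high=0.92, mild=0.18; AND[a·b] → w = 0.1656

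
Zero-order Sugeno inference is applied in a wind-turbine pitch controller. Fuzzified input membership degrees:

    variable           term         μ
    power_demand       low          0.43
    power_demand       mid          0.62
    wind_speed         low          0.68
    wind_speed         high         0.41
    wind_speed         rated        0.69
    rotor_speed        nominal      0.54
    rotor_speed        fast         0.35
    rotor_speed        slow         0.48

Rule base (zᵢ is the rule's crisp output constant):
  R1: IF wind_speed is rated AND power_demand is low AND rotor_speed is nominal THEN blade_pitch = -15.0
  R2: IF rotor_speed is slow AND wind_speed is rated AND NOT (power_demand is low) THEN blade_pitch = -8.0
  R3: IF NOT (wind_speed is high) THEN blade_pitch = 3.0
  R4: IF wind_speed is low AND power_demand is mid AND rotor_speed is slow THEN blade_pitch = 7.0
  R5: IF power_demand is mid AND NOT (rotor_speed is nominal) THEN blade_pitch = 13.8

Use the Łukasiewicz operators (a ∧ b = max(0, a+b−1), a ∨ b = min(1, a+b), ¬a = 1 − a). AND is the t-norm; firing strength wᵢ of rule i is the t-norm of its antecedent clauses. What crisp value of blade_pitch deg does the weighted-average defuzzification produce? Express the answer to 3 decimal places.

R1 (z=-15.0): rated=0.69, low=0.43, nominal=0.54; AND[max(0, a+b−1)] → w = 0.00
R2 (z=-8.0): slow=0.48, rated=0.69, ¬low=1−0.43=0.57; AND[max(0, a+b−1)] → w = 0.00
R3 (z=3.0): ¬high=1−0.41=0.59 → w = 0.59
R4 (z=7.0): low=0.68, mid=0.62, slow=0.48; AND[max(0, a+b−1)] → w = 0.00
R5 (z=13.8): mid=0.62, ¬nominal=1−0.54=0.46; AND[max(0, a+b−1)] → w = 0.08
Weighted average = (0.00·-15.0 + 0.00·-8.0 + 0.59·3.0 + 0.00·7.0 + 0.08·13.8) / (0.00 + 0.00 + 0.59 + 0.00 + 0.08)
  = 2.8740 / 0.6700 = 4.290

4.290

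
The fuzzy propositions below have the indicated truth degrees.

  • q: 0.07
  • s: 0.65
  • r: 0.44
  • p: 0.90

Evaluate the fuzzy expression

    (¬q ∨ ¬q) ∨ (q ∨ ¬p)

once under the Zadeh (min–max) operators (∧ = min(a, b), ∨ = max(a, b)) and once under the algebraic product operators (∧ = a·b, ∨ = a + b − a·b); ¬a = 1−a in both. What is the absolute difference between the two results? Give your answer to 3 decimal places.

0.066

Under Zadeh (min–max):
  ¬q = 1 − 0.07 = 0.93
  ¬q = 1 − 0.07 = 0.93
  ¬q ∨ ¬q = max(a, b) on (0.93, 0.93) = 0.93
  ¬p = 1 − 0.90 = 0.10
  q ∨ ¬p = max(a, b) on (0.07, 0.10) = 0.10
  (¬q ∨ ¬q) ∨ (q ∨ ¬p) = max(a, b) on (0.93, 0.10) = 0.93
  → value = 0.9300
Under algebraic product:
  ¬q = 1 − 0.0700 = 0.9300
  ¬q = 1 − 0.0700 = 0.9300
  ¬q ∨ ¬q = a + b − a·b on (0.9300, 0.9300) = 0.9951
  ¬p = 1 − 0.9000 = 0.1000
  q ∨ ¬p = a + b − a·b on (0.0700, 0.1000) = 0.1630
  (¬q ∨ ¬q) ∨ (q ∨ ¬p) = a + b − a·b on (0.9951, 0.1630) = 0.9959
  → value = 0.9959
|0.9300 − 0.9959| = 0.066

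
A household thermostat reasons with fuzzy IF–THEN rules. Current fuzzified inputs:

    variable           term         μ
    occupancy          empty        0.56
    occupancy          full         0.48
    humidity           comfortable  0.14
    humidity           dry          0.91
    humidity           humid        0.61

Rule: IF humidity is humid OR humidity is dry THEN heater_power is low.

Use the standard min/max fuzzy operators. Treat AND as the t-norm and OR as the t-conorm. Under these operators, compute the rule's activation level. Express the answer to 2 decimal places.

firing strength: humid=0.61, dry=0.91; OR[max(a, b)] → w = 0.91

0.91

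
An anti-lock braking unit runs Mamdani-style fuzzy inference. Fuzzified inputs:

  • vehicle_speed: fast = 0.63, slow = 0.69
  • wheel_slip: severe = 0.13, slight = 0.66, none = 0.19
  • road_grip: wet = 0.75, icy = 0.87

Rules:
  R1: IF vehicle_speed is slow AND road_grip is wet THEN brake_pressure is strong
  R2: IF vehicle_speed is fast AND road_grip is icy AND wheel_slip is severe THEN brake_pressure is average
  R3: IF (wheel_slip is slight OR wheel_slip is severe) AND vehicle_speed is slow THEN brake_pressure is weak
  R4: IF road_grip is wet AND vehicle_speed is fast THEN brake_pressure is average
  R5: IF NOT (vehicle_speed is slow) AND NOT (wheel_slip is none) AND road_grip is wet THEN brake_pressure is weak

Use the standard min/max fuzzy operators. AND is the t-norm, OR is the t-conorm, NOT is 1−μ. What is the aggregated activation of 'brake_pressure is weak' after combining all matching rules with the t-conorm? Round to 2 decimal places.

0.66

R1: slow=0.69, wet=0.75; AND[min(a, b)] → w = 0.69
R2: fast=0.63, icy=0.87, severe=0.13; AND[min(a, b)] → w = 0.13
R3: (slight=0.66 OR severe=0.13) = 0.66; AND[min(a, b)] with slow=0.69 → w = 0.66
R4: wet=0.75, fast=0.63; AND[min(a, b)] → w = 0.63
R5: ¬slow=1−0.69=0.31, ¬none=1−0.19=0.81, wet=0.75; AND[min(a, b)] → w = 0.31
Rules with consequent 'weak': {R3, R5} → strengths 0.66, 0.31
Aggregate via t-conorm [max(a, b)]: 0.66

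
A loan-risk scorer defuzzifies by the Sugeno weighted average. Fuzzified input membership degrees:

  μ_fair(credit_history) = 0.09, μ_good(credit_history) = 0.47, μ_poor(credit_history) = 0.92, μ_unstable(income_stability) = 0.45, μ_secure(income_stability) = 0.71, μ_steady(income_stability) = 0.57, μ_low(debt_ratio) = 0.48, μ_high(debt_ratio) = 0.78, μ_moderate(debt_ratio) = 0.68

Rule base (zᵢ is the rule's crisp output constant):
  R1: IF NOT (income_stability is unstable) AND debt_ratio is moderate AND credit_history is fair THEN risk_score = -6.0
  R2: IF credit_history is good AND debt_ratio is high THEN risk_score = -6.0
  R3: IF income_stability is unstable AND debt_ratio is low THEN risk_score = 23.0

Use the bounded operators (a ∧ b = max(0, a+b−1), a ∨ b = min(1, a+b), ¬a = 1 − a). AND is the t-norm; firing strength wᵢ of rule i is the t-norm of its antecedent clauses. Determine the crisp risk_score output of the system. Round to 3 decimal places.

R1 (z=-6.0): ¬unstable=1−0.45=0.55, moderate=0.68, fair=0.09; AND[max(0, a+b−1)] → w = 0.00
R2 (z=-6.0): good=0.47, high=0.78; AND[max(0, a+b−1)] → w = 0.25
R3 (z=23.0): unstable=0.45, low=0.48; AND[max(0, a+b−1)] → w = 0.00
Weighted average = (0.00·-6.0 + 0.25·-6.0 + 0.00·23.0) / (0.00 + 0.25 + 0.00)
  = -1.5000 / 0.2500 = -6.000

-6.000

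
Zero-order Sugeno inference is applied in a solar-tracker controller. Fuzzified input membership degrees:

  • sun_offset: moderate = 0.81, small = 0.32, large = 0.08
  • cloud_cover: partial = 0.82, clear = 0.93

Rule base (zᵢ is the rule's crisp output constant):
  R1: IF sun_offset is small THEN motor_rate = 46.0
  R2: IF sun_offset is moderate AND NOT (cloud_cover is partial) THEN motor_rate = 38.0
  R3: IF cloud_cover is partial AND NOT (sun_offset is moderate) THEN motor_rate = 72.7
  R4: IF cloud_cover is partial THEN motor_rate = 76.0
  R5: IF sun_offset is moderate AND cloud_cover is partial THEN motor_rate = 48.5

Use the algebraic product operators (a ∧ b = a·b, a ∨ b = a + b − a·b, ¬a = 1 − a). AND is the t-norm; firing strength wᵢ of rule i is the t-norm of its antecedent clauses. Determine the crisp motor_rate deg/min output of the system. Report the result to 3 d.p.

59.892

R1 (z=46.0): small=0.32 → w = 0.3200
R2 (z=38.0): moderate=0.81, ¬partial=1−0.82=0.18; AND[a·b] → w = 0.1458
R3 (z=72.7): partial=0.82, ¬moderate=1−0.81=0.19; AND[a·b] → w = 0.1558
R4 (z=76.0): partial=0.82 → w = 0.8200
R5 (z=48.5): moderate=0.81, partial=0.82; AND[a·b] → w = 0.6642
Weighted average = (0.3200·46.0 + 0.1458·38.0 + 0.1558·72.7 + 0.8200·76.0 + 0.6642·48.5) / (0.3200 + 0.1458 + 0.1558 + 0.8200 + 0.6642)
  = 126.1208 / 2.1058 = 59.892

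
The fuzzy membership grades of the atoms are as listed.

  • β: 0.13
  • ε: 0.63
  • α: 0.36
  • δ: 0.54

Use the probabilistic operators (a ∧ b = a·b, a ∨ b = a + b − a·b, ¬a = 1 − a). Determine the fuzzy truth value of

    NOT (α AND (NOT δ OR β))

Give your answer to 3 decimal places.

NOT δ = 1 − 0.5400 = 0.4600
NOT δ OR β = a + b − a·b on (0.4600, 0.1300) = 0.5302
α AND (NOT δ OR β) = a·b on (0.3600, 0.5302) = 0.1909
NOT (α AND (NOT δ OR β)) = 1 − 0.1909 = 0.8091

0.809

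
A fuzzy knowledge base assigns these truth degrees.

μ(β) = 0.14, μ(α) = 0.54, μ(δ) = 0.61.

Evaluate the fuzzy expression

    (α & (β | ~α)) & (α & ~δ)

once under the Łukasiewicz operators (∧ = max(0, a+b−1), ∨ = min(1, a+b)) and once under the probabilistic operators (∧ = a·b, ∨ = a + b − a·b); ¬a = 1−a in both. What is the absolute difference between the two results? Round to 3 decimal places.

Under Łukasiewicz:
  ~α = 1 − 0.54 = 0.46
  β | ~α = min(1, a+b) on (0.14, 0.46) = 0.60
  α & (β | ~α) = max(0, a+b−1) on (0.54, 0.60) = 0.14
  ~δ = 1 − 0.61 = 0.39
  α & ~δ = max(0, a+b−1) on (0.54, 0.39) = 0.00
  (α & (β | ~α)) & (α & ~δ) = max(0, a+b−1) on (0.14, 0.00) = 0.00
  → value = 0.0000
Under probabilistic:
  ~α = 1 − 0.5400 = 0.4600
  β | ~α = a + b − a·b on (0.1400, 0.4600) = 0.5356
  α & (β | ~α) = a·b on (0.5400, 0.5356) = 0.2892
  ~δ = 1 − 0.6100 = 0.3900
  α & ~δ = a·b on (0.5400, 0.3900) = 0.2106
  (α & (β | ~α)) & (α & ~δ) = a·b on (0.2892, 0.2106) = 0.0609
  → value = 0.0609
|0.0000 − 0.0609| = 0.061

0.061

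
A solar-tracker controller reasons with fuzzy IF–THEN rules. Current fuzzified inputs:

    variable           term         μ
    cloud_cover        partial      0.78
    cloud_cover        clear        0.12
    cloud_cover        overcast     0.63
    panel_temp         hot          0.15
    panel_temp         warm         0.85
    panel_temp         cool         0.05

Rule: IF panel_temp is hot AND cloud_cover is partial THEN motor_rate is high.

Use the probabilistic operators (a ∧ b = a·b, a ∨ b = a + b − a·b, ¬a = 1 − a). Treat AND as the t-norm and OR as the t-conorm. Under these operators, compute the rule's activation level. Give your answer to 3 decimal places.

firing strength: hot=0.15, partial=0.78; AND[a·b] → w = 0.1170

0.117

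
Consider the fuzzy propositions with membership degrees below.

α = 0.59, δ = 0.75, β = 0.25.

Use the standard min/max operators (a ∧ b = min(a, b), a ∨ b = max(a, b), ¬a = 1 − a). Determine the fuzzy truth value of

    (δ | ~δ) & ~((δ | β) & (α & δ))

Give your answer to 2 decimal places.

~δ = 1 − 0.75 = 0.25
δ | ~δ = max(a, b) on (0.75, 0.25) = 0.75
δ | β = max(a, b) on (0.75, 0.25) = 0.75
α & δ = min(a, b) on (0.59, 0.75) = 0.59
(δ | β) & (α & δ) = min(a, b) on (0.75, 0.59) = 0.59
~((δ | β) & (α & δ)) = 1 − 0.59 = 0.41
(δ | ~δ) & ~((δ | β) & (α & δ)) = min(a, b) on (0.75, 0.41) = 0.41

0.41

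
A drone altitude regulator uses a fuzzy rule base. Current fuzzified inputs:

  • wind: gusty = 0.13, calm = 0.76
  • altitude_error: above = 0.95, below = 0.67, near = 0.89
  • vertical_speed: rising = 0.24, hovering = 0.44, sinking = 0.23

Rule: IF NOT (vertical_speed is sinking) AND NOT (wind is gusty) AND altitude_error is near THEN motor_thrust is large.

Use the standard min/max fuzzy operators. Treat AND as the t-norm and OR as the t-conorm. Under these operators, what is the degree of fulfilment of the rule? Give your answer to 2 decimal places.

0.77

firing strength: ¬sinking=1−0.23=0.77, ¬gusty=1−0.13=0.87, near=0.89; AND[min(a, b)] → w = 0.77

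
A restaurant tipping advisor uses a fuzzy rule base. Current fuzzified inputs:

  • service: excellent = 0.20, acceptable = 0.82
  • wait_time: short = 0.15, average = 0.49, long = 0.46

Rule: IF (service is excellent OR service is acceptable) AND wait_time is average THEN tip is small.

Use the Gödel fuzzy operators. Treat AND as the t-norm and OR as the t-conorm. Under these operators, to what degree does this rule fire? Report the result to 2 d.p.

0.49

firing strength: (excellent=0.20 OR acceptable=0.82) = 0.82; AND[min(a, b)] with average=0.49 → w = 0.49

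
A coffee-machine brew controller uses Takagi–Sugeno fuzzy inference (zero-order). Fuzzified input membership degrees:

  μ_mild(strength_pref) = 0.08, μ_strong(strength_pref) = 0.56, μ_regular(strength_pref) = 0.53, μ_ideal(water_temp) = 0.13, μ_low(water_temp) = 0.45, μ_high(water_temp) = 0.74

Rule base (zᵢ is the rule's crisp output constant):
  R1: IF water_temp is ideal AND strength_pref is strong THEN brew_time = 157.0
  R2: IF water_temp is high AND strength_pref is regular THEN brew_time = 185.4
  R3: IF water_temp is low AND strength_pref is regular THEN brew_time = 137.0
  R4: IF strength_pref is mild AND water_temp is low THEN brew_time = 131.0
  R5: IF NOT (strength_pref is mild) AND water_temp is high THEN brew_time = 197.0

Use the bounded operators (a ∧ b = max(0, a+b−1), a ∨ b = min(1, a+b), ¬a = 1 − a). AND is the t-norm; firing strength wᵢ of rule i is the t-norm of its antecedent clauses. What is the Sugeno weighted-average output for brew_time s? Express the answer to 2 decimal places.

R1 (z=157.0): ideal=0.13, strong=0.56; AND[max(0, a+b−1)] → w = 0.00
R2 (z=185.4): high=0.74, regular=0.53; AND[max(0, a+b−1)] → w = 0.27
R3 (z=137.0): low=0.45, regular=0.53; AND[max(0, a+b−1)] → w = 0.00
R4 (z=131.0): mild=0.08, low=0.45; AND[max(0, a+b−1)] → w = 0.00
R5 (z=197.0): ¬mild=1−0.08=0.92, high=0.74; AND[max(0, a+b−1)] → w = 0.66
Weighted average = (0.00·157.0 + 0.27·185.4 + 0.00·137.0 + 0.00·131.0 + 0.66·197.0) / (0.00 + 0.27 + 0.00 + 0.00 + 0.66)
  = 180.0780 / 0.9300 = 193.63

193.63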